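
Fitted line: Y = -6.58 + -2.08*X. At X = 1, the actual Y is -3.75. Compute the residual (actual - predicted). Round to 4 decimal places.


Fitted value at X = 1 is yhat = -6.58 + -2.08*1 = -8.6600.
Residual = -3.75 - -8.6600 = 4.9100.

4.9100


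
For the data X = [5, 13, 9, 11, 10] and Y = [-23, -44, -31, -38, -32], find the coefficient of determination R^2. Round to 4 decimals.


Fit the OLS line: b0 = -8.7273, b1 = -2.5909.
SSres = 12.9091.
SStot = 249.2000.
R^2 = 1 - 12.9091/249.2000 = 0.9482.

0.9482


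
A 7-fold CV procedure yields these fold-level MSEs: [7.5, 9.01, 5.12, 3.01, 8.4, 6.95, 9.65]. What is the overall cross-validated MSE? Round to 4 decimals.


Add all fold MSEs: 49.6400.
Divide by k = 7: 49.6400/7 = 7.0914.

7.0914


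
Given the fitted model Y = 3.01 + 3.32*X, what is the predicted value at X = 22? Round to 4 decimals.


Substitute X = 22 into the equation:
Y = 3.01 + 3.32 * 22 = 3.01 + 73.0400 = 76.0500.

76.0500


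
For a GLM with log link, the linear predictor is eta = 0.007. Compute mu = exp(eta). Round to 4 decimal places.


mu = exp(eta) = exp(0.007).
= 1.0070.

1.0070


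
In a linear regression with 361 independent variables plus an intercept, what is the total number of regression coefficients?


Total coefficients = number of predictors + 1 (for the intercept).
= 361 + 1 = 362.

362


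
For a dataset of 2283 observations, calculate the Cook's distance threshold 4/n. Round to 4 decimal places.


The threshold is 4/n.
4/2283 = 0.0018.

0.0018


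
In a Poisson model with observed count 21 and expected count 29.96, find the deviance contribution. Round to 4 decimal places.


Compute y*ln(y/mu) = 21*ln(21/29.96) = 21*-0.355341 = -7.462161.
y - mu = -8.96.
D = 2*(-7.462161 - (-8.96)) = 2.995678, which rounds to 2.9957.

2.9957


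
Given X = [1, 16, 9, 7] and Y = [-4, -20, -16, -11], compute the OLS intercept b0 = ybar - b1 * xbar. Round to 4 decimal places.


First find the slope: b1 = -1.0828.
Means: xbar = 8.2500, ybar = -12.7500.
b0 = ybar - b1 * xbar = -12.7500 - -1.0828 * 8.2500 = -3.8170.

-3.8170


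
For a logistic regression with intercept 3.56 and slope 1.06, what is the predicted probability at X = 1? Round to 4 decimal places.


Compute z = 3.56 + (1.06)(1) = 4.6200.
exp(-z) = 0.0099.
P = 1/(1 + 0.0099) = 0.9902.

0.9902


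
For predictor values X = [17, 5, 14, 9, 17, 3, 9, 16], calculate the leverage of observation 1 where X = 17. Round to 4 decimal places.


Mean of X: xbar = 11.2500.
SXX = 213.5000.
For X = 17: h = 1/8 + (17 - 11.2500)^2/213.5000 = 0.2799.

0.2799


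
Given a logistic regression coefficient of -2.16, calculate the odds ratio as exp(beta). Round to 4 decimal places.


exp(-2.16) = 0.1153.
So the odds ratio is 0.1153.

0.1153


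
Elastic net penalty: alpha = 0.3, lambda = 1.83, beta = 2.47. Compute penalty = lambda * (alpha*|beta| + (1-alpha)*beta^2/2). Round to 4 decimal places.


L1 component = 0.3 * |2.47| = 0.7410.
L2 component = 0.7 * 2.47^2 / 2 = 2.1353.
Penalty = 1.83 * (0.7410 + 2.1353) = 1.83 * 2.8763 = 5.2637.

5.2637


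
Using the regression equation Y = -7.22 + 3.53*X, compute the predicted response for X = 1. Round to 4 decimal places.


Predicted value:
Y = -7.22 + (3.53)(1) = -7.22 + 3.5300 = -3.6900.

-3.6900


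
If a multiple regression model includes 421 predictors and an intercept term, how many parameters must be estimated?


Each predictor gets one coefficient, plus one intercept.
Total parameters = 421 + 1 = 422.

422


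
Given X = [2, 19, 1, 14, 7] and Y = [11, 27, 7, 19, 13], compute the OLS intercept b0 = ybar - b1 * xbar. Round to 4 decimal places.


First find the slope: b1 = 0.9818.
Means: xbar = 8.6000, ybar = 15.4000.
b0 = ybar - b1 * xbar = 15.4000 - 0.9818 * 8.6000 = 6.9569.

6.9569


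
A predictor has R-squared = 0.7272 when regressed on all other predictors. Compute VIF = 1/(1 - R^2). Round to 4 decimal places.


Denominator: 1 - 0.7272 = 0.2728.
VIF = 1 / 0.2728 = 3.6657.

3.6657


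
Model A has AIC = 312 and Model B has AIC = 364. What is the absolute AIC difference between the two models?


Compute |312 - 364| = 52.
Model A has the smaller AIC.

52


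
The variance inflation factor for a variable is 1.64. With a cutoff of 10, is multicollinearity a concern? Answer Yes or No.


The threshold is 10.
VIF = 1.64 is < 10.
Multicollinearity indication: No.

No


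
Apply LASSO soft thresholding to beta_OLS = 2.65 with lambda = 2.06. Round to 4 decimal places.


Absolute value: |2.65| = 2.65.
Compare to lambda = 2.06.
Since |beta| > lambda, coefficient = sign(beta)*(|beta| - lambda) = 0.5900.

0.5900


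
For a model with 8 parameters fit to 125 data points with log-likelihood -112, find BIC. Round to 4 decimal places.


ln(125) = 4.828314.
k * ln(n) = 8 * 4.828314 = 38.626512.
-2L = 224.
BIC = 38.626512 + 224 = 262.626512, which rounds to 262.6265.

262.6265


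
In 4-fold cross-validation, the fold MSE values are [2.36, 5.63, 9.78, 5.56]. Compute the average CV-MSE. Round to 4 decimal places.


Sum of fold MSEs = 23.3300.
Average = 23.3300 / 4 = 5.8325.

5.8325


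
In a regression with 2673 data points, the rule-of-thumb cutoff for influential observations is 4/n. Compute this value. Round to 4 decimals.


Using the rule of thumb:
Threshold = 4 / 2673 = 0.0015.

0.0015


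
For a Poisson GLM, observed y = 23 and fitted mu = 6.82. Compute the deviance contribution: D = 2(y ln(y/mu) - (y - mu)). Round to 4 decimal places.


Compute y*ln(y/mu) = 23*ln(23/6.82) = 23*1.215635 = 27.959605.
y - mu = 16.18.
D = 2*(27.959605 - (16.18)) = 23.559210, which rounds to 23.5592.

23.5592


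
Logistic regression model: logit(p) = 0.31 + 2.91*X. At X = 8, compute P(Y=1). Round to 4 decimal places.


Linear predictor: z = 0.31 + 2.91 * 8 = 23.5900.
P = 1/(1 + exp(-23.5900)) = 1/(1 + 0.0000) = 1.0000.

1.0000


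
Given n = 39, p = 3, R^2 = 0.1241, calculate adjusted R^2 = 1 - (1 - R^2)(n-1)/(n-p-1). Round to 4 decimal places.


Plug in: Adj R^2 = 1 - (1 - 0.1241) * 38/35.
= 1 - 0.8759 * 38/35
= 1 - 33.2842 / 35
= 1 - 0.9510 = 0.0490.

0.0490


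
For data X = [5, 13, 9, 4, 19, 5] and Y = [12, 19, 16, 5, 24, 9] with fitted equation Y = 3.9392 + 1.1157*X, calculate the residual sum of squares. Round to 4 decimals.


For each point, residual = actual - predicted.
Residuals: [2.4823, 0.5567, 2.0195, -3.4020, -1.1375, -0.5177].
Sum of squared residuals = 23.6856.

23.6856


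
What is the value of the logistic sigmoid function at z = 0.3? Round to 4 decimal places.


Compute exp(-0.3000) = 0.7408.
Sigmoid = 1 / (1 + 0.7408) = 1 / 1.7408 = 0.5744.

0.5744


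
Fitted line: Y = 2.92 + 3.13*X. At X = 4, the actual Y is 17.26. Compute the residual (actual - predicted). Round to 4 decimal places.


Predicted = 2.92 + 3.13 * 4 = 15.4400.
Residual = 17.26 - 15.4400 = 1.8200.

1.8200


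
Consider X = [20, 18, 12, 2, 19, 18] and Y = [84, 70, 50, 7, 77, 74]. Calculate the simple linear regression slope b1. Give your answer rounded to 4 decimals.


The sample means are xbar = 14.8333 and ybar = 60.3333.
Compute S_xx = 236.8333 and S_xy = 979.3333.
Slope b1 = S_xy / S_xx = 979.3333 / 236.8333 = 4.1351.

4.1351


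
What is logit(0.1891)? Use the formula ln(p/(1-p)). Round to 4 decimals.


1 - p = 0.8109.
p/(1-p) = 0.2332.
logit = ln(0.2332) = -1.4559.

-1.4559


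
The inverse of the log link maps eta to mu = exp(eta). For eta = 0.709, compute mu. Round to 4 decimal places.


mu = exp(eta) = exp(0.709).
= 2.0320.

2.0320


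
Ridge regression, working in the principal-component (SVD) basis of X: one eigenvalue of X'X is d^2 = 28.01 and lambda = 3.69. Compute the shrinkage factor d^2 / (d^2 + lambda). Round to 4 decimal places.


Compute the denominator: 28.01 + 3.69 = 31.7000.
Shrinkage factor = 28.01 / 31.7000 = 0.8836.

0.8836


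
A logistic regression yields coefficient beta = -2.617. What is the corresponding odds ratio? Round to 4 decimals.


The odds ratio is computed as:
OR = e^(-2.617) = 0.0730.

0.0730


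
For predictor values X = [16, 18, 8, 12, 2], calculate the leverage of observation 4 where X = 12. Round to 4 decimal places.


Compute xbar = 11.2000 with n = 5 observations.
SXX = 164.8000.
Leverage = 1/5 + (12 - 11.2000)^2/164.8000 = 0.2039.

0.2039


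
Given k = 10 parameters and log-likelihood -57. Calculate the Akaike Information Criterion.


Compute:
2k = 2*10 = 20.
-2*loglik = -2*(-57) = 114.
AIC = 20 + 114 = 134.

134


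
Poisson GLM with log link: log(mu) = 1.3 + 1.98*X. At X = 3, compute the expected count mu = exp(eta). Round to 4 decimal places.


Linear predictor: eta = 1.3 + (1.98)(3) = 7.2400.
Expected count: mu = exp(7.2400) = 1394.0940.

1394.0940


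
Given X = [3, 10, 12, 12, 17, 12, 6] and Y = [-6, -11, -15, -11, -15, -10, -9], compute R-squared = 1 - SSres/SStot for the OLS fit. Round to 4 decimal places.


The fitted line is Y = -4.6856 + -0.6139*X.
SSres = 14.7301, SStot = 62.0000.
R^2 = 1 - SSres/SStot = 0.7624.

0.7624


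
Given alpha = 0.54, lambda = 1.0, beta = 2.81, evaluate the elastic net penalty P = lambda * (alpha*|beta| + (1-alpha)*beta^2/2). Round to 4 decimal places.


Compute:
L1 = 0.54 * 2.81 = 1.5174.
L2 = 0.46 * 2.81^2 / 2 = 1.8161.
Penalty = 1.0 * (1.5174 + 1.8161) = 3.3335.

3.3335


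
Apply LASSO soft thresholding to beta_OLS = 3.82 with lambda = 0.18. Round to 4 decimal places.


Check: |3.82| = 3.82 vs lambda = 0.18.
Since |beta| > lambda, coefficient = sign(beta)*(|beta| - lambda) = 3.6400.
Soft-thresholded coefficient = 3.6400.

3.6400


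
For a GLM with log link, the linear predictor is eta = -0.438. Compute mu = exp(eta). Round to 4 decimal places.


Apply the inverse link:
mu = e^-0.438 = 0.6453.

0.6453


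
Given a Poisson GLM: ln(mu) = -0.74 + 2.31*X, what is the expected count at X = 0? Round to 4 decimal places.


eta = -0.74 + 2.31 * 0 = -0.7400.
mu = exp(-0.7400) = 0.4771.

0.4771


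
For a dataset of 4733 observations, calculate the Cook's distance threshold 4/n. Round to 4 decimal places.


Cook's distance cutoff = 4/n = 4/4733.
= 0.0008.

0.0008


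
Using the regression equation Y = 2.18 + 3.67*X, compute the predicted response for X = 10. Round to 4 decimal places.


Plug X = 10 into Y = 2.18 + 3.67*X:
Y = 2.18 + 36.7000 = 38.8800.

38.8800


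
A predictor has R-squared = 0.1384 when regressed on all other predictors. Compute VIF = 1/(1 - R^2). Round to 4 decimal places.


Using VIF = 1/(1 - R^2_j):
1 - 0.1384 = 0.8616.
VIF = 1.1606.

1.1606


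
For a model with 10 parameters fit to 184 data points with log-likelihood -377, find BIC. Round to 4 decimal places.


ln(184) = 5.214936.
k * ln(n) = 10 * 5.214936 = 52.149360.
-2L = 754.
BIC = 52.149360 + 754 = 806.149360, which rounds to 806.1494.

806.1494


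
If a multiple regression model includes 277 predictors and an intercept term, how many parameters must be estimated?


Each predictor gets one coefficient, plus one intercept.
Total parameters = 277 + 1 = 278.

278


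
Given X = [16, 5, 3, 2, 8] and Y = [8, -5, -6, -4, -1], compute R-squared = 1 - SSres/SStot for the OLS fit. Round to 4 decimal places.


After computing the OLS fit (b0=-8.2177, b1=0.9732):
SSres = 9.1088, SStot = 129.2000.
R^2 = 1 - 9.1088/129.2000 = 0.9295.

0.9295


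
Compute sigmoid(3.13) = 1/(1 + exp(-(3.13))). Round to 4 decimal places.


exp(-3.1300) = 0.0437.
1 + exp(-z) = 1.0437.
sigmoid = 1/1.0437 = 0.9581.

0.9581


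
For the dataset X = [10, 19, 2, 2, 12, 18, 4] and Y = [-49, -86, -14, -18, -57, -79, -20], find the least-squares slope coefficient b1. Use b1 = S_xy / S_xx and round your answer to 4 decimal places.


Calculate xbar = 9.5714, ybar = -46.1429.
S_xx = 311.7143, S_xy = -1282.4286.
Using b1 = S_xy / S_xx = -1282.4286 / 311.7143, we get b1 = -4.1141.

-4.1141


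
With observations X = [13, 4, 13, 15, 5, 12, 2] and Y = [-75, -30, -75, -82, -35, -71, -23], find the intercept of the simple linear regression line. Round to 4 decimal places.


First find the slope: b1 = -4.7834.
Means: xbar = 9.1429, ybar = -55.8571.
b0 = ybar - b1 * xbar = -55.8571 - -4.7834 * 9.1429 = -12.1233.

-12.1233


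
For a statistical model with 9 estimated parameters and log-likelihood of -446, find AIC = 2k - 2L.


AIC = 2k - 2*loglik = 2(9) - 2(-446).
= 18 + 892 = 910.

910


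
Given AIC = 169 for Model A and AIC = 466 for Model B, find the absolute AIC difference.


|AIC_A - AIC_B| = |169 - 466| = 297.
Model A is preferred (lower AIC).

297


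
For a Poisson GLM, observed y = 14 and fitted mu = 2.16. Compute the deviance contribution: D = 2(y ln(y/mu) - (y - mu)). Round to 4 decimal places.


First: ln(14/2.16) = 1.868949.
Then: 14 * 1.868949 = 26.165286.
y - mu = 14 - 2.16 = 11.84.
D = 2(26.165286 - 11.84) = 28.650572, which rounds to 28.6506.

28.6506


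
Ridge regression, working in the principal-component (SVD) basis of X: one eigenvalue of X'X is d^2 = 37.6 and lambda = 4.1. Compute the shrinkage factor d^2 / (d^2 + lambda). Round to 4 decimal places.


d^2 + lambda = 37.6 + 4.1 = 41.7000.
Shrinkage factor = 37.6/41.7000 = 0.9017.

0.9017


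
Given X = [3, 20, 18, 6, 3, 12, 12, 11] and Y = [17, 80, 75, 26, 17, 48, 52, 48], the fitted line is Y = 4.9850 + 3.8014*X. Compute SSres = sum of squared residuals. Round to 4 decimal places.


For each point, residual = actual - predicted.
Residuals: [0.6108, -1.0130, 1.5898, -1.7934, 0.6108, -2.6018, 1.3982, 1.1996].
Sum of squared residuals = 17.6794.

17.6794


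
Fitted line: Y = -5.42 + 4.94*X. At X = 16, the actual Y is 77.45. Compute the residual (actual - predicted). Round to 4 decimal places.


Predicted = -5.42 + 4.94 * 16 = 73.6200.
Residual = 77.45 - 73.6200 = 3.8300.

3.8300


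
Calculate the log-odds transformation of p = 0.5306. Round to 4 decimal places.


1 - p = 0.4694.
p/(1-p) = 1.1304.
logit = ln(1.1304) = 0.1226.

0.1226


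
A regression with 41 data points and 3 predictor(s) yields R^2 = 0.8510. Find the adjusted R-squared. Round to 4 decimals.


Plug in: Adj R^2 = 1 - (1 - 0.8510) * 40/37.
= 1 - 0.1490 * 40/37
= 1 - 5.9600 / 37
= 1 - 0.1611 = 0.8389.

0.8389


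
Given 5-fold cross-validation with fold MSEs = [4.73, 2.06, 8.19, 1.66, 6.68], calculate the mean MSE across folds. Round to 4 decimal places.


Add all fold MSEs: 23.3200.
Divide by k = 5: 23.3200/5 = 4.6640.

4.6640


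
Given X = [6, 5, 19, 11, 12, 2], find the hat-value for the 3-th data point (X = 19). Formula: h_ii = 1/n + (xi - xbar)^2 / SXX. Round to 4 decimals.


Compute xbar = 9.1667 with n = 6 observations.
SXX = 186.8333.
Leverage = 1/6 + (19 - 9.1667)^2/186.8333 = 0.6842.

0.6842


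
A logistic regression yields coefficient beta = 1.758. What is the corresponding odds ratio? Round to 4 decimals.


The odds ratio is computed as:
OR = e^(1.758) = 5.8008.

5.8008


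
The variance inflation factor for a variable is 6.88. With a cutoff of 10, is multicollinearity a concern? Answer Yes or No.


Compare VIF = 6.88 to the threshold of 10.
6.88 < 10, so the answer is No.

No


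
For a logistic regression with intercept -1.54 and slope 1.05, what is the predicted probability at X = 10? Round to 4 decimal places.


Compute z = -1.54 + (1.05)(10) = 8.9600.
exp(-z) = 0.0001.
P = 1/(1 + 0.0001) = 0.9999.

0.9999


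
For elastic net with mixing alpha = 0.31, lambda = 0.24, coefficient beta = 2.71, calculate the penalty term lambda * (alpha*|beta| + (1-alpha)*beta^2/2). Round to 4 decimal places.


L1 component = 0.31 * |2.71| = 0.8401.
L2 component = 0.69 * 2.71^2 / 2 = 2.5337.
Penalty = 0.24 * (0.8401 + 2.5337) = 0.24 * 3.3738 = 0.8097.

0.8097


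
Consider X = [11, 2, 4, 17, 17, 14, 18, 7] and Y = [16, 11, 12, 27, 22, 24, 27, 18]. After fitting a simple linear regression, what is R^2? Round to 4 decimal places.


The fitted line is Y = 8.9773 + 0.9465*X.
SSres = 35.0853, SStot = 281.8750.
R^2 = 1 - SSres/SStot = 0.8755.

0.8755


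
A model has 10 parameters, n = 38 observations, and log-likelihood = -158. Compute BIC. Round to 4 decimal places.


ln(38) = 3.637586.
k * ln(n) = 10 * 3.637586 = 36.375860.
-2L = 316.
BIC = 36.375860 + 316 = 352.375860, which rounds to 352.3759.

352.3759


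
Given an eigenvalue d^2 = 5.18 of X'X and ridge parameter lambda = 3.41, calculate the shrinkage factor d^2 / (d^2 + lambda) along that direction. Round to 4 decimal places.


d^2 + lambda = 5.18 + 3.41 = 8.5900.
Shrinkage factor = 5.18/8.5900 = 0.6030.

0.6030


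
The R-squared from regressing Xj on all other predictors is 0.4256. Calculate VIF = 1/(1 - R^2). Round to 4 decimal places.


Using VIF = 1/(1 - R^2_j):
1 - 0.4256 = 0.5744.
VIF = 1.7409.

1.7409


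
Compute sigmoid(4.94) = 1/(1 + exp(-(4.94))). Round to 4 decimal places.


exp(-4.9400) = 0.0072.
1 + exp(-z) = 1.0072.
sigmoid = 1/1.0072 = 0.9929.

0.9929


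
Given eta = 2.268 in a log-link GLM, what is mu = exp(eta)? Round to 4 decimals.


mu = exp(eta) = exp(2.268).
= 9.6601.

9.6601


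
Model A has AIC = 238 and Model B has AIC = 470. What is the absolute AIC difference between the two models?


Compute |238 - 470| = 232.
Model A has the smaller AIC.

232


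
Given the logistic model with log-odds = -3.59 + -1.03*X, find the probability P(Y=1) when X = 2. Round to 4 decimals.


Compute z = -3.59 + (-1.03)(2) = -5.6500.
exp(-z) = 284.2915.
P = 1/(1 + 284.2915) = 0.0035.

0.0035


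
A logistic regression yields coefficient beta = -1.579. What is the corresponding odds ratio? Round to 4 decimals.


exp(-1.579) = 0.2062.
So the odds ratio is 0.2062.

0.2062


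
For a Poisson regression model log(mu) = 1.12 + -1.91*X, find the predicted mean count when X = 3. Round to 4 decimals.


eta = 1.12 + -1.91 * 3 = -4.6100.
mu = exp(-4.6100) = 0.0100.

0.0100


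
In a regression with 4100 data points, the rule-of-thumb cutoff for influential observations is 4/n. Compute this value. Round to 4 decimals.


The threshold is 4/n.
4/4100 = 0.0010.

0.0010


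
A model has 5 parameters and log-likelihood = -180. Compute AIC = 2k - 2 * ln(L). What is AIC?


AIC = 2*5 - 2*(-180).
= 10 + 360 = 370.

370


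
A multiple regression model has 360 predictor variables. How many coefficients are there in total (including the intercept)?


Each predictor gets one coefficient, plus one intercept.
Total parameters = 360 + 1 = 361.

361


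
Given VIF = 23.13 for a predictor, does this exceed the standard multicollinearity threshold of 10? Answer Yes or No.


Compare VIF = 23.13 to the threshold of 10.
23.13 >= 10, so the answer is Yes.

Yes


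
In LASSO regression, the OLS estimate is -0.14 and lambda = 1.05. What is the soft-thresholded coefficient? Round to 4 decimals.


|beta_OLS| = 0.14.
lambda = 1.05.
Since |beta| <= lambda, the coefficient is set to 0.
Result = 0.0000.

0.0000


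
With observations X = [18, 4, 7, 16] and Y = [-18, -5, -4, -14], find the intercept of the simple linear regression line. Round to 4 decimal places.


Compute b1 = -0.9712 from the OLS formula.
With xbar = 11.2500 and ybar = -10.2500, the intercept is:
b0 = -10.2500 - -0.9712 * 11.2500 = 0.6757.

0.6757


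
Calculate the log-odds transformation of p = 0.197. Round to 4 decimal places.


1 - p = 0.803.
p/(1-p) = 0.2453.
logit = ln(0.2453) = -1.4052.

-1.4052


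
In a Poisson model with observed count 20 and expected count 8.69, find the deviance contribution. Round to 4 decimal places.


First: ln(20/8.69) = 0.833559.
Then: 20 * 0.833559 = 16.671180.
y - mu = 20 - 8.69 = 11.31.
D = 2(16.671180 - 11.31) = 10.722360, which rounds to 10.7224.

10.7224


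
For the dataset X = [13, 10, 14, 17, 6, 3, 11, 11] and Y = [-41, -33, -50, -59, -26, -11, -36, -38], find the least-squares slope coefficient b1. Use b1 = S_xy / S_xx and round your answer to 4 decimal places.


The sample means are xbar = 10.6250 and ybar = -36.7500.
Compute S_xx = 137.8750 and S_xy = -445.2500.
Slope b1 = S_xy / S_xx = -445.2500 / 137.8750 = -3.2294.

-3.2294


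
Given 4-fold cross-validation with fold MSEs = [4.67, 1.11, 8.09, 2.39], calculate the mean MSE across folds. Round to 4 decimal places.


Add all fold MSEs: 16.2600.
Divide by k = 4: 16.2600/4 = 4.0650.

4.0650


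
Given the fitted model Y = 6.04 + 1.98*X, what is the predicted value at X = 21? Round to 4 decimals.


Predicted value:
Y = 6.04 + (1.98)(21) = 6.04 + 41.5800 = 47.6200.

47.6200


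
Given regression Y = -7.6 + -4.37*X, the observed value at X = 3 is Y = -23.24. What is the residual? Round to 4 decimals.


Fitted value at X = 3 is yhat = -7.6 + -4.37*3 = -20.7100.
Residual = -23.24 - -20.7100 = -2.5300.

-2.5300


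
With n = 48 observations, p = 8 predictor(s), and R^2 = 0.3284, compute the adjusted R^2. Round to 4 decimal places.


Using the formula:
(1 - 0.3284) = 0.6716.
Multiply by 47/39: 0.6716 * 47 = 31.5652, then 31.5652 / 39 = 0.8094.
Adj R^2 = 1 - 0.8094 = 0.1906.

0.1906


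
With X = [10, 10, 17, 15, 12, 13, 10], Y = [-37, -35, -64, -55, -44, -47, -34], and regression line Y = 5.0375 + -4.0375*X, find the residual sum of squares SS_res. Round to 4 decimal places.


Compute predicted values, then residuals = yi - yhat_i.
Residuals: [-1.6625, 0.3375, -0.4000, 0.5250, -0.5875, 0.4500, 1.3375].
SSres = sum(residual^2) = 5.6500.

5.6500


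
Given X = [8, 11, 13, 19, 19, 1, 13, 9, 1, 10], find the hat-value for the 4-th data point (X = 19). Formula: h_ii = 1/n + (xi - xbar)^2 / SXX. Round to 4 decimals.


Compute xbar = 10.4000 with n = 10 observations.
SXX = 346.4000.
Leverage = 1/10 + (19 - 10.4000)^2/346.4000 = 0.3135.

0.3135


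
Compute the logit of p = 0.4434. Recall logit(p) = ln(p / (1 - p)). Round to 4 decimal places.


Compute the odds: 0.4434/0.5566 = 0.7966.
Take the natural log: ln(0.7966) = -0.2274.

-0.2274


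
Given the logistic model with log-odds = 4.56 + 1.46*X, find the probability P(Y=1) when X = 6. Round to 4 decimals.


z = 4.56 + 1.46 * 6 = 13.3200.
Sigmoid: P = 1 / (1 + exp(-13.3200)) = 1.0000.

1.0000


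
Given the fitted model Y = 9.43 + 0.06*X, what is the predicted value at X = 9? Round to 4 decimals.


Plug X = 9 into Y = 9.43 + 0.06*X:
Y = 9.43 + 0.5400 = 9.9700.

9.9700


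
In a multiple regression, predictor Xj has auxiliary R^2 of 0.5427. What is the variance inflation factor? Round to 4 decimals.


Using VIF = 1/(1 - R^2_j):
1 - 0.5427 = 0.4573.
VIF = 2.1867.

2.1867


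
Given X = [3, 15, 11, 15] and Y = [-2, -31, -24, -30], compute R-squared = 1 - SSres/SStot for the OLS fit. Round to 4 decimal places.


Fit the OLS line: b0 = 4.3750, b1 = -2.3750.
SSres = 7.2500.
SStot = 548.7500.
R^2 = 1 - 7.2500/548.7500 = 0.9868.

0.9868


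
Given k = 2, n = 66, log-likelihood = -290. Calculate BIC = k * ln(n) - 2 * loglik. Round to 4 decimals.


Compute k*ln(n) = 2*ln(66) = 2*4.189655 = 8.379310.
Then -2*loglik = 580.
BIC = 8.379310 + 580 = 588.379310, which rounds to 588.3793.

588.3793


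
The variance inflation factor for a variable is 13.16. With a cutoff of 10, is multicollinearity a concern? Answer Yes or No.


Compare VIF = 13.16 to the threshold of 10.
13.16 >= 10, so the answer is Yes.

Yes


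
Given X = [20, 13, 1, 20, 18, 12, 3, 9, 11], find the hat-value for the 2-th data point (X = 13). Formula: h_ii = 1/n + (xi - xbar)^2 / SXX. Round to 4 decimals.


Compute xbar = 11.8889 with n = 9 observations.
SXX = 376.8889.
Leverage = 1/9 + (13 - 11.8889)^2/376.8889 = 0.1144.

0.1144


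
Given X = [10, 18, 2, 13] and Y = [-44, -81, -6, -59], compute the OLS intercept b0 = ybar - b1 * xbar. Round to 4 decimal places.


The slope is b1 = -4.7087.
Sample means are xbar = 10.7500 and ybar = -47.5000.
Intercept: b0 = -47.5000 - (-4.7087)(10.7500) = 3.1187.

3.1187


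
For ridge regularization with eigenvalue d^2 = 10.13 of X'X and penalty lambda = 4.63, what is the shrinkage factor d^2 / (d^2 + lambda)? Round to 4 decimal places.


Denominator = d^2 + lambda = 10.13 + 4.63 = 14.7600.
Shrinkage = 10.13 / 14.7600 = 0.6863.

0.6863


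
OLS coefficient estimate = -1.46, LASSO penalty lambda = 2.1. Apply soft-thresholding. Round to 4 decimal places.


|beta_OLS| = 1.46.
lambda = 2.1.
Since |beta| <= lambda, the coefficient is set to 0.
Result = 0.0000.

0.0000


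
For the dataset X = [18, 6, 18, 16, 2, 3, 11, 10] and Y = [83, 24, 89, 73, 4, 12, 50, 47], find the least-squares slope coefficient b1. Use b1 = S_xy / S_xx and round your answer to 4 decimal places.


The sample means are xbar = 10.5000 and ybar = 47.7500.
Compute S_xx = 292.0000 and S_xy = 1461.0000.
Slope b1 = S_xy / S_xx = 1461.0000 / 292.0000 = 5.0034.

5.0034


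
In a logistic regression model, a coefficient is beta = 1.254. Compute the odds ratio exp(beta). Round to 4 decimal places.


exp(1.254) = 3.5043.
So the odds ratio is 3.5043.

3.5043


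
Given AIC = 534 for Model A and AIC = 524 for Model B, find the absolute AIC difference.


|AIC_A - AIC_B| = |534 - 524| = 10.
Model B is preferred (lower AIC).

10


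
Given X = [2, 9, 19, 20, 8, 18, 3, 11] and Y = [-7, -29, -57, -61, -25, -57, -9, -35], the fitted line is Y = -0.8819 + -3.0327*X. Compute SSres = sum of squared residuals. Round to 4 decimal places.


Predicted values from Y = -0.8819 + -3.0327*X.
Residuals: [-0.0527, -0.8238, 1.5032, 0.5359, 0.1435, -1.5295, 0.9800, -0.7584].
SSres = 7.1238.

7.1238


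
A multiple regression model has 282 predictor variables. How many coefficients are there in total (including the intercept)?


Including the intercept, the model has 282 predictor coefficients + 1 intercept.
Total = 283.

283


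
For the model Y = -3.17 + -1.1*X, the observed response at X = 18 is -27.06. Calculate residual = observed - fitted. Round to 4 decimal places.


Predicted = -3.17 + -1.1 * 18 = -22.9700.
Residual = -27.06 - -22.9700 = -4.0900.

-4.0900


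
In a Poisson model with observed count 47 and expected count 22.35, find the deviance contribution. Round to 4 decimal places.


First: ln(47/22.35) = 0.743321.
Then: 47 * 0.743321 = 34.936087.
y - mu = 47 - 22.35 = 24.65.
D = 2(34.936087 - 24.65) = 20.572174, which rounds to 20.5722.

20.5722


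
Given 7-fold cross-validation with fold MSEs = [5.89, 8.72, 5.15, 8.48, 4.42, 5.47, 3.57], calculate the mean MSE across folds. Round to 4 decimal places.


Total MSE across folds = 41.7000.
CV-MSE = 41.7000/7 = 5.9571.

5.9571


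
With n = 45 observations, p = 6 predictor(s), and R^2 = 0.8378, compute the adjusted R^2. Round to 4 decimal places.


Plug in: Adj R^2 = 1 - (1 - 0.8378) * 44/38.
= 1 - 0.1622 * 44/38
= 1 - 7.1368 / 38
= 1 - 0.1878 = 0.8122.

0.8122


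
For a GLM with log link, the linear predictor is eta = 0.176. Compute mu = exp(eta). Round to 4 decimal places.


The inverse log link gives:
mu = exp(0.176) = 1.1924.

1.1924


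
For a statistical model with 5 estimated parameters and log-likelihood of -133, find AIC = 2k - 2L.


AIC = 2*5 - 2*(-133).
= 10 + 266 = 276.

276


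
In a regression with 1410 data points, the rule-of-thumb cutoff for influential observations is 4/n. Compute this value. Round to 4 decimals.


The threshold is 4/n.
4/1410 = 0.0028.

0.0028


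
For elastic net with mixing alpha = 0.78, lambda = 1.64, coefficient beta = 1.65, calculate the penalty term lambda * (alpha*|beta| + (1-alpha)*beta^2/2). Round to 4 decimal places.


Compute:
L1 = 0.78 * 1.65 = 1.2870.
L2 = 0.22 * 1.65^2 / 2 = 0.2995.
Penalty = 1.64 * (1.2870 + 0.2995) = 2.6018.

2.6018


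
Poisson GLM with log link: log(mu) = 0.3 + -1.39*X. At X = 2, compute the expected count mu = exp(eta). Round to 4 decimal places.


Compute eta = 0.3 + -1.39 * 2 = -2.4800.
Apply inverse link: mu = e^-2.4800 = 0.0837.

0.0837


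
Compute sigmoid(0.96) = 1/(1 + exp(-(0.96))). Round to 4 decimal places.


exp(-0.9600) = 0.3829.
1 + exp(-z) = 1.3829.
sigmoid = 1/1.3829 = 0.7231.

0.7231


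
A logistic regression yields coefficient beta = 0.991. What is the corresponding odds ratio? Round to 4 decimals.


The odds ratio is computed as:
OR = e^(0.991) = 2.6939.

2.6939


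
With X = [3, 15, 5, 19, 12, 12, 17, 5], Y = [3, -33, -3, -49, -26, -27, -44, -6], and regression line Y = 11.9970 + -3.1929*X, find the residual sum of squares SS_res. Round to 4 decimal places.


Compute predicted values, then residuals = yi - yhat_i.
Residuals: [0.5817, 2.8965, 0.9675, -0.3319, 0.3178, -0.6822, -1.7177, -2.0325].
SSres = sum(residual^2) = 17.4222.

17.4222


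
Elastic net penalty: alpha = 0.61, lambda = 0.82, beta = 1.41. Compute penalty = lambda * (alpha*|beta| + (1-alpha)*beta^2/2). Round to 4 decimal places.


Compute:
L1 = 0.61 * 1.41 = 0.8601.
L2 = 0.39 * 1.41^2 / 2 = 0.3877.
Penalty = 0.82 * (0.8601 + 0.3877) = 1.0232.

1.0232


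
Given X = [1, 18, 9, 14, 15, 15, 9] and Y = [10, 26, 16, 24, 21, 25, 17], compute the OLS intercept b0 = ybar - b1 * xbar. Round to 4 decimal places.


The slope is b1 = 0.9839.
Sample means are xbar = 11.5714 and ybar = 19.8571.
Intercept: b0 = 19.8571 - (0.9839)(11.5714) = 8.4715.

8.4715


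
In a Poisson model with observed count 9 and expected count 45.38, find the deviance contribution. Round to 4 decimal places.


First: ln(9/45.38) = -1.617847.
Then: 9 * -1.617847 = -14.560623.
y - mu = 9 - 45.38 = -36.38.
D = 2(-14.560623 - -36.38) = 43.638754, which rounds to 43.6388.

43.6388


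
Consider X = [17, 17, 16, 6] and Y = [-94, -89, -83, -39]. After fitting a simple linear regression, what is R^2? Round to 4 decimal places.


The fitted line is Y = -10.6453 + -4.6860*X.
SSres = 22.2733, SStot = 1910.7500.
R^2 = 1 - SSres/SStot = 0.9883.

0.9883


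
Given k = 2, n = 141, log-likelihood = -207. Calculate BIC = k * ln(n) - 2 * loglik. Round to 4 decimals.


k * ln(n) = 2 * ln(141) = 2 * 4.948760 = 9.897520.
-2 * loglik = -2 * (-207) = 414.
BIC = 9.897520 + 414 = 423.897520, which rounds to 423.8975.

423.8975


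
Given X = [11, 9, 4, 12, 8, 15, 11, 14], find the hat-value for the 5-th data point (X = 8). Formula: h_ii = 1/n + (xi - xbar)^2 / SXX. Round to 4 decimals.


Mean of X: xbar = 10.5000.
SXX = 86.0000.
For X = 8: h = 1/8 + (8 - 10.5000)^2/86.0000 = 0.1977.

0.1977


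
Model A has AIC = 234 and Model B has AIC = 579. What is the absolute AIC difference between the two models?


|AIC_A - AIC_B| = |234 - 579| = 345.
Model A is preferred (lower AIC).

345


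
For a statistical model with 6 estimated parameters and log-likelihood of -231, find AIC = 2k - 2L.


AIC = 2*6 - 2*(-231).
= 12 + 462 = 474.

474


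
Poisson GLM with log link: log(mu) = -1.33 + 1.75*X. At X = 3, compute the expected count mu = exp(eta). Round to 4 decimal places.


Compute eta = -1.33 + 1.75 * 3 = 3.9200.
Apply inverse link: mu = e^3.9200 = 50.4004.

50.4004


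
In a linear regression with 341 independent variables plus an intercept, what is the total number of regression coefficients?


Each predictor gets one coefficient, plus one intercept.
Total parameters = 341 + 1 = 342.

342


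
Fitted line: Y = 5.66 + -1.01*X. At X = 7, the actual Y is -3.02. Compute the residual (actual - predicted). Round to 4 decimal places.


Compute yhat = 5.66 + (-1.01)(7) = -1.4100.
Residual = actual - predicted = -3.02 - -1.4100 = -1.6100.

-1.6100


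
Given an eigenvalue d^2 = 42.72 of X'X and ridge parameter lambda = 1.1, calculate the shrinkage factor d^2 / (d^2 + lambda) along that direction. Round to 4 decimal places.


Compute the denominator: 42.72 + 1.1 = 43.8200.
Shrinkage factor = 42.72 / 43.8200 = 0.9749.

0.9749


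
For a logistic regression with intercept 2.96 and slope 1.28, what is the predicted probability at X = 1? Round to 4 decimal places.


Linear predictor: z = 2.96 + 1.28 * 1 = 4.2400.
P = 1/(1 + exp(-4.2400)) = 1/(1 + 0.0144) = 0.9858.

0.9858


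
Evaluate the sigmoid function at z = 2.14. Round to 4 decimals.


Compute exp(-2.1400) = 0.1177.
Sigmoid = 1 / (1 + 0.1177) = 1 / 1.1177 = 0.8947.

0.8947


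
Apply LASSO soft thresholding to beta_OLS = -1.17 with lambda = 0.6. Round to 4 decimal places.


Absolute value: |-1.17| = 1.17.
Compare to lambda = 0.6.
Since |beta| > lambda, coefficient = sign(beta)*(|beta| - lambda) = -0.5700.

-0.5700


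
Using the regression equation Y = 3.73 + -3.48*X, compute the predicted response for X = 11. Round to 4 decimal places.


Predicted value:
Y = 3.73 + (-3.48)(11) = 3.73 + -38.2800 = -34.5500.

-34.5500


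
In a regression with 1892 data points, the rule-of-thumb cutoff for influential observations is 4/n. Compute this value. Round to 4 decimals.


The threshold is 4/n.
4/1892 = 0.0021.

0.0021


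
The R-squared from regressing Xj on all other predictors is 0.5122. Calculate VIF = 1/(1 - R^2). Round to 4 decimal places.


Using VIF = 1/(1 - R^2_j):
1 - 0.5122 = 0.4878.
VIF = 2.0500.

2.0500


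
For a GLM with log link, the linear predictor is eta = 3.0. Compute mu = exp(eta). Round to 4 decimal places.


The inverse log link gives:
mu = exp(3.0) = 20.0855.

20.0855


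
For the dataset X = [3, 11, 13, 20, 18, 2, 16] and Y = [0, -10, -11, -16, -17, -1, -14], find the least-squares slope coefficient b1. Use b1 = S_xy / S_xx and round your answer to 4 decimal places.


Calculate xbar = 11.8571, ybar = -9.8571.
S_xx = 298.8571, S_xy = -286.8571.
Using b1 = S_xy / S_xx = -286.8571 / 298.8571, we get b1 = -0.9598.

-0.9598


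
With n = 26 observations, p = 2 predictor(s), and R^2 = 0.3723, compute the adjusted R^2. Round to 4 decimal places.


Using the formula:
(1 - 0.3723) = 0.6277.
Multiply by 25/23: 0.6277 * 25 = 15.6925, then 15.6925 / 23 = 0.6823.
Adj R^2 = 1 - 0.6823 = 0.3177.

0.3177


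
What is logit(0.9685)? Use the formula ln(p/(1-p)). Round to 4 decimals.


Compute the odds: 0.9685/0.0315 = 30.7460.
Take the natural log: ln(30.7460) = 3.4258.

3.4258


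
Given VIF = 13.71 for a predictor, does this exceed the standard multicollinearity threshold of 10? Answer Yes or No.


Check: VIF = 13.71 vs threshold = 10.
Since 13.71 >= 10, the answer is Yes.

Yes


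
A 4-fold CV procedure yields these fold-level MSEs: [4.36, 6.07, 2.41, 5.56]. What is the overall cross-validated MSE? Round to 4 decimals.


Sum of fold MSEs = 18.4000.
Average = 18.4000 / 4 = 4.6000.

4.6000


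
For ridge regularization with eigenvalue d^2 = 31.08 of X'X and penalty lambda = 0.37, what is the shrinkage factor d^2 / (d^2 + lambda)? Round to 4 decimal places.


Compute the denominator: 31.08 + 0.37 = 31.4500.
Shrinkage factor = 31.08 / 31.4500 = 0.9882.

0.9882


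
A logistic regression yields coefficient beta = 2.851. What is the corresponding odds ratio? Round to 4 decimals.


Odds ratio = exp(beta) = exp(2.851).
= 17.3051.

17.3051


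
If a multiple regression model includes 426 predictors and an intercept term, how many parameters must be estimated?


Total coefficients = number of predictors + 1 (for the intercept).
= 426 + 1 = 427.

427


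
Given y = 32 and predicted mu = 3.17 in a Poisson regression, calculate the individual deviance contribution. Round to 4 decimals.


First: ln(32/3.17) = 2.312004.
Then: 32 * 2.312004 = 73.984128.
y - mu = 32 - 3.17 = 28.83.
D = 2(73.984128 - 28.83) = 90.308256, which rounds to 90.3083.

90.3083


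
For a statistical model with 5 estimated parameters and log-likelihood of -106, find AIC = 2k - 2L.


Compute:
2k = 2*5 = 10.
-2*loglik = -2*(-106) = 212.
AIC = 10 + 212 = 222.

222


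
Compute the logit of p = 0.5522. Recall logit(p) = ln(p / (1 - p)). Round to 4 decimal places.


The odds are p/(1-p) = 0.5522 / 0.4478 = 1.2331.
logit(p) = ln(1.2331) = 0.2096.

0.2096


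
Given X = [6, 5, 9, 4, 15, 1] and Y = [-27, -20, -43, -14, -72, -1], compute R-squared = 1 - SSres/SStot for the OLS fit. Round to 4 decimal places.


The fitted line is Y = 4.9318 + -5.1648*X.
SSres = 7.6477, SStot = 3137.5000.
R^2 = 1 - SSres/SStot = 0.9976.

0.9976


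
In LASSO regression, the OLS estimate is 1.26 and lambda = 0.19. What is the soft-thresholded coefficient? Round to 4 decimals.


Check: |1.26| = 1.26 vs lambda = 0.19.
Since |beta| > lambda, coefficient = sign(beta)*(|beta| - lambda) = 1.0700.
Soft-thresholded coefficient = 1.0700.

1.0700


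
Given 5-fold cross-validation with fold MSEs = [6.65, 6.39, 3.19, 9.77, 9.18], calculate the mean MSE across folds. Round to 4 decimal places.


Add all fold MSEs: 35.1800.
Divide by k = 5: 35.1800/5 = 7.0360.

7.0360


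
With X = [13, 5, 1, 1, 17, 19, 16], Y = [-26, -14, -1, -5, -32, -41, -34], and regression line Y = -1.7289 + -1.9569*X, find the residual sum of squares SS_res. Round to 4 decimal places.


Predicted values from Y = -1.7289 + -1.9569*X.
Residuals: [1.1686, -2.4866, 2.6858, -1.3142, 2.9962, -2.0900, -0.9607].
SSres = 30.7577.

30.7577


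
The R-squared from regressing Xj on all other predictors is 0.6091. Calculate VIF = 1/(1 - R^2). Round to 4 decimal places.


VIF = 1 / (1 - 0.6091).
= 1 / 0.3909 = 2.5582.

2.5582


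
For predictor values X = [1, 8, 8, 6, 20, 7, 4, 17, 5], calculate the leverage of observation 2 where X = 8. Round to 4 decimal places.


Mean of X: xbar = 8.4444.
SXX = 302.2222.
For X = 8: h = 1/9 + (8 - 8.4444)^2/302.2222 = 0.1118.

0.1118


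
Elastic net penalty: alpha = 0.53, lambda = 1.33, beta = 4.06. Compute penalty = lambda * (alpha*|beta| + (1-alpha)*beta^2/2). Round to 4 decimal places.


L1 component = 0.53 * |4.06| = 2.1518.
L2 component = 0.47 * 4.06^2 / 2 = 3.8736.
Penalty = 1.33 * (2.1518 + 3.8736) = 1.33 * 6.0254 = 8.0138.

8.0138


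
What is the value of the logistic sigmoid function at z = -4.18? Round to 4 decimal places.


exp(4.1800) = 65.3659.
1 + exp(-z) = 66.3659.
sigmoid = 1/66.3659 = 0.0151.

0.0151


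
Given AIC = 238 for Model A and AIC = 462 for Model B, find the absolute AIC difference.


|AIC_A - AIC_B| = |238 - 462| = 224.
Model A is preferred (lower AIC).

224


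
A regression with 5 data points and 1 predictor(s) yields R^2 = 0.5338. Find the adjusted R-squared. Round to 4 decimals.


Adjusted R^2 = 1 - (1 - R^2) * (n-1)/(n-p-1).
(1 - R^2) = 0.4662.
(n-1)/(n-p-1) = 4/3.
(1 - R^2) * (n-1) = 0.4662 * 4 = 1.8648.
Divide by (n-p-1): 1.8648 / 3 = 0.6216.
Adj R^2 = 1 - 0.6216 = 0.3784.

0.3784


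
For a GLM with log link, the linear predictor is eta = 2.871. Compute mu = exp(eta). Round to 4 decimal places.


The inverse log link gives:
mu = exp(2.871) = 17.6547.

17.6547


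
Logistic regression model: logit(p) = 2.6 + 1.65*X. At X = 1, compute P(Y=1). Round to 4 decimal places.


z = 2.6 + 1.65 * 1 = 4.2500.
Sigmoid: P = 1 / (1 + exp(-4.2500)) = 0.9859.

0.9859


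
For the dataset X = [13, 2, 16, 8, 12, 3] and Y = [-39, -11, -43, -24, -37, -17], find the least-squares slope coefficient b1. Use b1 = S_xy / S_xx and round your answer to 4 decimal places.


First compute the means: xbar = 9.0000, ybar = -28.5000.
Then S_xx = sum((xi - xbar)^2) = 160.0000.
S_xy = sum((xi - xbar)(yi - ybar)) = -365.0000.
b1 = S_xy / S_xx = -365.0000 / 160.0000 = -2.2813.

-2.2813


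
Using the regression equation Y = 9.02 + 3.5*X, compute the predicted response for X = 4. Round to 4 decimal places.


Predicted value:
Y = 9.02 + (3.5)(4) = 9.02 + 14.0000 = 23.0200.

23.0200


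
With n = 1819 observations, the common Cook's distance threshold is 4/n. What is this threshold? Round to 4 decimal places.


Using the rule of thumb:
Threshold = 4 / 1819 = 0.0022.

0.0022
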